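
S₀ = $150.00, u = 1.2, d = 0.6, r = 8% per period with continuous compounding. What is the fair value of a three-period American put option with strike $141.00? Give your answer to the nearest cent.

Risk-neutral probability p = (e^0.08 − 0.6)/(1.2 − 0.6) = 0.4833/0.6000 = 0.8055
Terminal stock prices: S_uuu = 259.2, S_uud = 129.6, S_udd = 64.8, S_ddd = 32.4
Terminal payoffs (K − S): max(-118.2, 0) = 0, max(11.4, 0) = 11.4, max(76.2, 0) = 76.2, max(108.6, 0) = 108.6
Node uu (S = 216): continuation = e^(−0.08)·[0.8055·0.0000 + 0.1945·11.4000] = 2.0471; exercise value = 0.0000 ≤ continuation, so V_uu = 2.0471
Node ud (S = 108): continuation = e^(−0.08)·[0.8055·11.4000 + 0.1945·76.2000] = 22.1594; exercise value = 33.0000 > continuation, so V_ud = 33.0000 (exercise)
Node dd (S = 54): continuation = e^(−0.08)·[0.8055·76.2000 + 0.1945·108.6000] = 76.1594; exercise value = 87.0000 > continuation, so V_dd = 87.0000 (exercise)
Node u (S = 180): continuation = e^(−0.08)·[0.8055·2.0471 + 0.1945·33.0000] = 7.4478; exercise value = 0.0000 ≤ continuation, so V_u = 7.4478
Node d (S = 90): continuation = e^(−0.08)·[0.8055·33.0000 + 0.1945·87.0000] = 40.1594; exercise value = 51.0000 > continuation, so V_d = 51.0000 (exercise)
Node 0 (S = 150): continuation = e^(−0.08)·[0.8055·7.4478 + 0.1945·51.0000] = 14.6957; exercise value = 0.0000 ≤ continuation, so V_0 = 14.6957

$14.70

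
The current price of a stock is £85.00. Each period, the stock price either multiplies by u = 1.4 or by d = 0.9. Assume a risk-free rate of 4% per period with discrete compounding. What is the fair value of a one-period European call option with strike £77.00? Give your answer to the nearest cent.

Risk-neutral probability p = (1 + 0.04 − 0.9)/(1.4 − 0.9) = 0.1400/0.5000 = 0.2800
Terminal stock prices: S_u = 119, S_d = 76.5
Terminal payoffs (S − K): max(42, 0) = 42, max(-0.5, 0) = 0
Node 0 (S = 85): V_0 = 1/1.04·[0.2800·42.0000 + 0.7200·0.0000] = 11.3077

£11.31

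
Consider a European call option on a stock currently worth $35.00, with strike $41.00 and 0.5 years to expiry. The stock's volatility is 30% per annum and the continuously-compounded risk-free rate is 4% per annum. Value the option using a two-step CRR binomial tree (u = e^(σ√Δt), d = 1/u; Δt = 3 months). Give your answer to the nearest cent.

CRR parameters: u = e^(σ√Δt) = e^(0.3·√0.25) = 1.1618, d = 1/u = 0.8607
Per-period rate: rΔt = 0.04·0.25 = 0.01, so R = e^0.01 = 1.0101
Risk-neutral probability p = (e^0.01 − 0.8607)/(1.1618 − 0.8607) = 0.1493/0.3011 = 0.4959
Terminal stock prices: S_uu = 47.25, S_ud = 35, S_dd = 25.93
Terminal payoffs (S − K): max(6.245, 0) = 6.245, max(-6, 0) = 0, max(-15.07, 0) = 0
Node u (S = 40.66): V_u = e^(−0.01)·[0.4959·6.2451 + 0.5041·0.0000] = 3.0664
Node d (S = 30.12): V_d = e^(−0.01)·[0.4959·0.0000 + 0.5041·0.0000] = 0.0000
Node 0 (S = 35): V_0 = e^(−0.01)·[0.4959·3.0664 + 0.5041·0.0000] = 1.5056

$1.51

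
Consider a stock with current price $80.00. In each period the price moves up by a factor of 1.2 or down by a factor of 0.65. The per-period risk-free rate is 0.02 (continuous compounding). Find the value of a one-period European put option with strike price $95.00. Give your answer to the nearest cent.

Risk-neutral probability p = (e^0.02 − 0.65)/(1.2 − 0.65) = 0.3702/0.5500 = 0.6731
Terminal stock prices: S_u = 96, S_d = 52
Terminal payoffs (K − S): max(-1, 0) = 0, max(43, 0) = 43
Node 0 (S = 80): V_0 = e^(−0.02)·[0.6731·0.0000 + 0.3269·43.0000] = 13.7786

$13.78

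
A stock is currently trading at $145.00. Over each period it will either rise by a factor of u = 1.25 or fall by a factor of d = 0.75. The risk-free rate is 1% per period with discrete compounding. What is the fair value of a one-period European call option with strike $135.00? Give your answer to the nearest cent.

$23.81

Risk-neutral probability p = (1 + 0.01 − 0.75)/(1.25 − 0.75) = 0.2600/0.5000 = 0.5200
Terminal stock prices: S_u = 181.2, S_d = 108.8
Terminal payoffs (S − K): max(46.25, 0) = 46.25, max(-26.25, 0) = 0
Node 0 (S = 145): V_0 = 1/1.01·[0.5200·46.2500 + 0.4800·0.0000] = 23.8119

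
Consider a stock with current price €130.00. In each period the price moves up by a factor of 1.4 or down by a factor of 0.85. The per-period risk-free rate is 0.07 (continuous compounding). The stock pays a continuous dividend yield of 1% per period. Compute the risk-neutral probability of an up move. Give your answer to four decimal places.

p = 0.3852

Per-period risk-free factor R = e^0.07 = 1.0725; dividend-adjusted growth = e^(0.07−0.01) = 1.0618.
Risk-neutral probability p = (1.0618 − 0.85)/(1.4 − 0.85) = 0.2118/0.5500 = 0.3852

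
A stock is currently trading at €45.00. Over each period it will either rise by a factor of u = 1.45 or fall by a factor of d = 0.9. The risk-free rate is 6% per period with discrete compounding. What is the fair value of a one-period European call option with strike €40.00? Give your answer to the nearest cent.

Risk-neutral probability p = (1 + 0.06 − 0.9)/(1.45 − 0.9) = 0.1600/0.5500 = 0.2909
Terminal stock prices: S_u = 65.25, S_d = 40.5
Terminal payoffs (S − K): max(25.25, 0) = 25.25, max(0.5, 0) = 0.5
Node 0 (S = 45): V_0 = 1/1.06·[0.2909·25.2500 + 0.7091·0.5000] = 7.2642

€7.26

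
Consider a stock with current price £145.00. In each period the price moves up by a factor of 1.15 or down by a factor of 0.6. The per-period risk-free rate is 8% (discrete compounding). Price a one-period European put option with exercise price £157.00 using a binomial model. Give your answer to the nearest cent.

Risk-neutral probability p = (1 + 0.08 − 0.6)/(1.15 − 0.6) = 0.4800/0.5500 = 0.8727
Terminal stock prices: S_u = 166.8, S_d = 87
Terminal payoffs (K − S): max(-9.75, 0) = 0, max(70, 0) = 70
Node 0 (S = 145): V_0 = 1/1.08·[0.8727·0.0000 + 0.1273·70.0000] = 8.2492

£8.25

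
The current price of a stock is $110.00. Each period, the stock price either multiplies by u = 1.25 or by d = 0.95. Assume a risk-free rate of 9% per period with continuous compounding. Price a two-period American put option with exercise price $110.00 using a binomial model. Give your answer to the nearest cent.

$2.61

Risk-neutral probability p = (e^0.09 − 0.95)/(1.25 − 0.95) = 0.1442/0.3000 = 0.4806
Terminal stock prices: S_uu = 171.9, S_ud = 130.6, S_dd = 99.27
Terminal payoffs (K − S): max(-61.88, 0) = 0, max(-20.62, 0) = 0, max(10.73, 0) = 10.73
Node u (S = 137.5): continuation = e^(−0.09)·[0.4806·0.0000 + 0.5194·0.0000] = 0.0000; exercise value = 0.0000 ≤ continuation, so V_u = 0.0000
Node d (S = 104.5): continuation = e^(−0.09)·[0.4806·0.0000 + 0.5194·10.7250] = 5.0913; exercise value = 5.5000 > continuation, so V_d = 5.5000 (exercise)
Node 0 (S = 110): continuation = e^(−0.09)·[0.4806·0.0000 + 0.5194·5.5000] = 2.6109; exercise value = 0.0000 ≤ continuation, so V_0 = 2.6109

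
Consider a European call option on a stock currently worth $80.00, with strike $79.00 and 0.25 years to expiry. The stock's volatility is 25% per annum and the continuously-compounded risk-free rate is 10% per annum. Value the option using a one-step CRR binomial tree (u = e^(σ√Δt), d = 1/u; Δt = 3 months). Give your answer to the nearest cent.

$6.48

CRR parameters: u = e^(σ√Δt) = e^(0.25·√0.25) = 1.1331, d = 1/u = 0.8825
Per-period rate: rΔt = 0.1·0.25 = 0.025, so R = e^0.025 = 1.0253
Risk-neutral probability p = (e^0.025 − 0.8825)/(1.1331 − 0.8825) = 0.1428/0.2507 = 0.5698
Terminal stock prices: S_u = 90.65, S_d = 70.6
Terminal payoffs (S − K): max(11.65, 0) = 11.65, max(-8.4, 0) = 0
Node 0 (S = 80): V_0 = e^(−0.025)·[0.5698·11.6519 + 0.4302·0.0000] = 6.4752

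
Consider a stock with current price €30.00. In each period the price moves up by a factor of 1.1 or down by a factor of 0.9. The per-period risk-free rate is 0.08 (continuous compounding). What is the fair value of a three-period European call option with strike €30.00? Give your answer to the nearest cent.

€6.45

Risk-neutral probability p = (e^0.08 − 0.9)/(1.1 − 0.9) = 0.1833/0.2000 = 0.9164
Terminal stock prices: S_uuu = 39.93, S_uud = 32.67, S_udd = 26.73, S_ddd = 21.87
Terminal payoffs (S − K): max(9.93, 0) = 9.93, max(2.67, 0) = 2.67, max(-3.27, 0) = 0, max(-8.13, 0) = 0
Node uu (S = 36.3): V_uu = e^(−0.08)·[0.9164·9.9300 + 0.0836·2.6700] = 8.6065
Node ud (S = 29.7): V_ud = e^(−0.08)·[0.9164·2.6700 + 0.0836·0.0000] = 2.2588
Node dd (S = 24.3): V_dd = e^(−0.08)·[0.9164·0.0000 + 0.0836·0.0000] = 0.0000
Node u (S = 33): V_u = e^(−0.08)·[0.9164·8.6065 + 0.0836·2.2588] = 7.4551
Node d (S = 27): V_d = e^(−0.08)·[0.9164·2.2588 + 0.0836·0.0000] = 1.9109
Node 0 (S = 30): V_0 = e^(−0.08)·[0.9164·7.4551 + 0.0836·1.9109] = 6.4543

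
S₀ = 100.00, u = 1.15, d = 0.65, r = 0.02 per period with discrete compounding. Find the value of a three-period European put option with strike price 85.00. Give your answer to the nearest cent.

6.10

Risk-neutral probability p = (1 + 0.02 − 0.65)/(1.15 − 0.65) = 0.3700/0.5000 = 0.7400
Terminal stock prices: S_uuu = 152.1, S_uud = 85.96, S_udd = 48.59, S_ddd = 27.46
Terminal payoffs (K − S): max(-67.09, 0) = 0, max(-0.9625, 0) = 0, max(36.41, 0) = 36.41, max(57.54, 0) = 57.54
Node uu (S = 132.2): V_uu = 1/1.02·[0.7400·0.0000 + 0.2600·0.0000] = 0.0000
Node ud (S = 74.75): V_ud = 1/1.02·[0.7400·0.0000 + 0.2600·36.4125] = 9.2816
Node dd (S = 42.25): V_dd = 1/1.02·[0.7400·36.4125 + 0.2600·57.5375] = 41.0833
Node u (S = 115): V_u = 1/1.02·[0.7400·0.0000 + 0.2600·9.2816] = 2.3659
Node d (S = 65): V_d = 1/1.02·[0.7400·9.2816 + 0.2600·41.0833] = 17.2059
Node 0 (S = 100): V_0 = 1/1.02·[0.7400·2.3659 + 0.2600·17.2059] = 6.1023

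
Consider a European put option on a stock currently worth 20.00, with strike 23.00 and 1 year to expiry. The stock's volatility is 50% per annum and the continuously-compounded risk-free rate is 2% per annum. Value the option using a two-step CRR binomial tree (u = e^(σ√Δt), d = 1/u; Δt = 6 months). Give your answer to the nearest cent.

CRR parameters: u = e^(σ√Δt) = e^(0.5·√0.5) = 1.4241, d = 1/u = 0.7022
Per-period rate: rΔt = 0.02·0.5 = 0.01, so R = e^0.01 = 1.0101
Risk-neutral probability p = (e^0.01 − 0.7022)/(1.4241 − 0.7022) = 0.3079/0.7219 = 0.4264
Terminal stock prices: S_uu = 40.56, S_ud = 20, S_dd = 9.861
Terminal payoffs (K − S): max(-17.56, 0) = 0, max(3, 0) = 3, max(13.14, 0) = 13.14
Node u (S = 28.48): V_u = e^(−0.01)·[0.4264·0.0000 + 0.5736·3.0000] = 1.7036
Node d (S = 14.04): V_d = e^(−0.01)·[0.4264·3.0000 + 0.5736·13.1386] = 8.7274
Node 0 (S = 20): V_0 = e^(−0.01)·[0.4264·1.7036 + 0.5736·8.7274] = 5.6751

5.68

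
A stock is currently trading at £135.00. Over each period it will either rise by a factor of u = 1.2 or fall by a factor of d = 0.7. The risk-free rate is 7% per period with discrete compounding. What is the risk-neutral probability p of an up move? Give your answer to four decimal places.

p = 0.7400

Risk-neutral probability p = (1 + 0.07 − 0.7)/(1.2 − 0.7) = 0.3700/0.5000 = 0.7400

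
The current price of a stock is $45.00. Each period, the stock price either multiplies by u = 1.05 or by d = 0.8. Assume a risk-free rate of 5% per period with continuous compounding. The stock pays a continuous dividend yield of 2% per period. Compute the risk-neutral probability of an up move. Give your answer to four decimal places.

Per-period risk-free factor R = e^0.05 = 1.0513; dividend-adjusted growth = e^(0.05−0.02) = 1.0305.
Risk-neutral probability p = (1.0305 − 0.8)/(1.05 − 0.8) = 0.2305/0.2500 = 0.9218

p = 0.9218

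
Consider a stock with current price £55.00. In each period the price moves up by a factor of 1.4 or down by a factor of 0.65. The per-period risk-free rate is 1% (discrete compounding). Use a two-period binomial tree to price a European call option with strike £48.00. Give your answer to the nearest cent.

£14.51

Risk-neutral probability p = (1 + 0.01 − 0.65)/(1.4 − 0.65) = 0.3600/0.7500 = 0.4800
Terminal stock prices: S_uu = 107.8, S_ud = 50.05, S_dd = 23.24
Terminal payoffs (S − K): max(59.8, 0) = 59.8, max(2.05, 0) = 2.05, max(-24.76, 0) = 0
Node u (S = 77): V_u = 1/1.01·[0.4800·59.8000 + 0.5200·2.0500] = 29.4752
Node d (S = 35.75): V_d = 1/1.01·[0.4800·2.0500 + 0.5200·0.0000] = 0.9743
Node 0 (S = 55): V_0 = 1/1.01·[0.4800·29.4752 + 0.5200·0.9743] = 14.5096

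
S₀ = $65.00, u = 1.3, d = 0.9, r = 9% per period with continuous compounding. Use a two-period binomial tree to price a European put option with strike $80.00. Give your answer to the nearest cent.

Risk-neutral probability p = (e^0.09 − 0.9)/(1.3 − 0.9) = 0.1942/0.4000 = 0.4854
Terminal stock prices: S_uu = 109.9, S_ud = 76.05, S_dd = 52.65
Terminal payoffs (K − S): max(-29.85, 0) = 0, max(3.95, 0) = 3.95, max(27.35, 0) = 27.35
Node u (S = 84.5): V_u = e^(−0.09)·[0.4854·0.0000 + 0.5146·3.9500] = 1.8576
Node d (S = 58.5): V_d = e^(−0.09)·[0.4854·3.9500 + 0.5146·27.3500] = 14.6145
Node 0 (S = 65): V_0 = e^(−0.09)·[0.4854·1.8576 + 0.5146·14.6145] = 7.6970

$7.70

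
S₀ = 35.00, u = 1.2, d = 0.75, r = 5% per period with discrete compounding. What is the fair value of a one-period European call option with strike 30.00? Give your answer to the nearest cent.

7.62

Risk-neutral probability p = (1 + 0.05 − 0.75)/(1.2 − 0.75) = 0.3000/0.4500 = 0.6667
Terminal stock prices: S_u = 42, S_d = 26.25
Terminal payoffs (S − K): max(12, 0) = 12, max(-3.75, 0) = 0
Node 0 (S = 35): V_0 = 1/1.05·[0.6667·12.0000 + 0.3333·0.0000] = 7.6190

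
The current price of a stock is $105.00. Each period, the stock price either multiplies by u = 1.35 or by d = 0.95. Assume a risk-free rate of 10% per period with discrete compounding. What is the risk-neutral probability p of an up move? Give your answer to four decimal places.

p = 0.3750

Risk-neutral probability p = (1 + 0.1 − 0.95)/(1.35 − 0.95) = 0.1500/0.4000 = 0.3750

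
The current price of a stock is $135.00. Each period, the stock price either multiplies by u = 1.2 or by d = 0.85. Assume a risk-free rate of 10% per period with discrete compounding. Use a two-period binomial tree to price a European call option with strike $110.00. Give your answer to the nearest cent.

Risk-neutral probability p = (1 + 0.1 − 0.85)/(1.2 − 0.85) = 0.2500/0.3500 = 0.7143
Terminal stock prices: S_uu = 194.4, S_ud = 137.7, S_dd = 97.54
Terminal payoffs (S − K): max(84.4, 0) = 84.4, max(27.7, 0) = 27.7, max(-12.46, 0) = 0
Node u (S = 162): V_u = 1/1.1·[0.7143·84.4000 + 0.2857·27.7000] = 62.0000
Node d (S = 114.8): V_d = 1/1.1·[0.7143·27.7000 + 0.2857·0.0000] = 17.9870
Node 0 (S = 135): V_0 = 1/1.1·[0.7143·62.0000 + 0.2857·17.9870] = 44.9317

$44.93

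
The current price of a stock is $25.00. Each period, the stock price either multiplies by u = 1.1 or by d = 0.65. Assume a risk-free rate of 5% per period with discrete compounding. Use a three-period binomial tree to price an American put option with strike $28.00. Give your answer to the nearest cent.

$3.00

Risk-neutral probability p = (1 + 0.05 − 0.65)/(1.1 − 0.65) = 0.4000/0.4500 = 0.8889
Terminal stock prices: S_uuu = 33.28, S_uud = 19.66, S_udd = 11.62, S_ddd = 6.866
Terminal payoffs (K − S): max(-5.275, 0) = 0, max(8.337, 0) = 8.337, max(16.38, 0) = 16.38, max(21.13, 0) = 21.13
Node uu (S = 30.25): continuation = 1/1.05·[0.8889·0.0000 + 0.1111·8.3375] = 0.8823; exercise value = 0.0000 ≤ continuation, so V_uu = 0.8823
Node ud (S = 17.88): continuation = 1/1.05·[0.8889·8.3375 + 0.1111·16.3812] = 8.7917; exercise value = 10.1250 > continuation, so V_ud = 10.1250 (exercise)
Node dd (S = 10.56): continuation = 1/1.05·[0.8889·16.3812 + 0.1111·21.1344] = 16.1042; exercise value = 17.4375 > continuation, so V_dd = 17.4375 (exercise)
Node u (S = 27.5): continuation = 1/1.05·[0.8889·0.8823 + 0.1111·10.1250] = 1.8183; exercise value = 0.5000 ≤ continuation, so V_u = 1.8183
Node d (S = 16.25): continuation = 1/1.05·[0.8889·10.1250 + 0.1111·17.4375] = 10.4167; exercise value = 11.7500 > continuation, so V_d = 11.7500 (exercise)
Node 0 (S = 25): continuation = 1/1.05·[0.8889·1.8183 + 0.1111·11.7500] = 2.7827; exercise value = 3.0000 > continuation, so V_0 = 3.0000 (exercise)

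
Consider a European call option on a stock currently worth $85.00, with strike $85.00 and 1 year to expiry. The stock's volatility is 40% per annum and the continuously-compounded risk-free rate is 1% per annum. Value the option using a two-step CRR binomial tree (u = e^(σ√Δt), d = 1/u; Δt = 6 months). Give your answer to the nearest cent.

CRR parameters: u = e^(σ√Δt) = e^(0.4·√0.5) = 1.3269, d = 1/u = 0.7536
Per-period rate: rΔt = 0.01·0.5 = 0.005, so R = e^0.005 = 1.0050
Risk-neutral probability p = (e^0.005 − 0.7536)/(1.3269 − 0.7536) = 0.2514/0.5733 = 0.4385
Terminal stock prices: S_uu = 149.7, S_ud = 85, S_dd = 48.28
Terminal payoffs (S − K): max(64.66, 0) = 64.66, max(0, 0) = 0, max(-36.72, 0) = 0
Node u (S = 112.8): V_u = e^(−0.005)·[0.4385·64.6556 + 0.5615·0.0000] = 28.2101
Node d (S = 64.06): V_d = e^(−0.005)·[0.4385·0.0000 + 0.5615·0.0000] = 0.0000
Node 0 (S = 85): V_0 = e^(−0.005)·[0.4385·28.2101 + 0.5615·0.0000] = 12.3085

$12.31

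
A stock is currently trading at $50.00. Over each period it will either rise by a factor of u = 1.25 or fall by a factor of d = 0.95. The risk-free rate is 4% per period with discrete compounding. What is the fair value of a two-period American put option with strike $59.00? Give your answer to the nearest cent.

$9.00

Risk-neutral probability p = (1 + 0.04 − 0.95)/(1.25 − 0.95) = 0.0900/0.3000 = 0.3000
Terminal stock prices: S_uu = 78.12, S_ud = 59.38, S_dd = 45.12
Terminal payoffs (K − S): max(-19.12, 0) = 0, max(-0.375, 0) = 0, max(13.88, 0) = 13.88
Node u (S = 62.5): continuation = 1/1.04·[0.3000·0.0000 + 0.7000·0.0000] = 0.0000; exercise value = 0.0000 ≤ continuation, so V_u = 0.0000
Node d (S = 47.5): continuation = 1/1.04·[0.3000·0.0000 + 0.7000·13.8750] = 9.3389; exercise value = 11.5000 > continuation, so V_d = 11.5000 (exercise)
Node 0 (S = 50): continuation = 1/1.04·[0.3000·0.0000 + 0.7000·11.5000] = 7.7404; exercise value = 9.0000 > continuation, so V_0 = 9.0000 (exercise)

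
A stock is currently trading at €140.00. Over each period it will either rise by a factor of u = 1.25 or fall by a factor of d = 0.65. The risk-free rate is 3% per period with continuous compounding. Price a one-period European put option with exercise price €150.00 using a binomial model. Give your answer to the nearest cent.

Risk-neutral probability p = (e^0.03 − 0.65)/(1.25 − 0.65) = 0.3805/0.6000 = 0.6341
Terminal stock prices: S_u = 175, S_d = 91
Terminal payoffs (K − S): max(-25, 0) = 0, max(59, 0) = 59
Node 0 (S = 140): V_0 = e^(−0.03)·[0.6341·0.0000 + 0.3659·59.0000] = 20.9506

€20.95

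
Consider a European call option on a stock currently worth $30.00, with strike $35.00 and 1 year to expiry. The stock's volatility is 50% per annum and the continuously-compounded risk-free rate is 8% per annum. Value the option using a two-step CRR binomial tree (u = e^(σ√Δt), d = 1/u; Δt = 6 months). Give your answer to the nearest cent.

$5.25

CRR parameters: u = e^(σ√Δt) = e^(0.5·√0.5) = 1.4241, d = 1/u = 0.7022
Per-period rate: rΔt = 0.08·0.5 = 0.04, so R = e^0.04 = 1.0408
Risk-neutral probability p = (e^0.04 − 0.7022)/(1.4241 − 0.7022) = 0.3386/0.7219 = 0.4691
Terminal stock prices: S_uu = 60.84, S_ud = 30, S_dd = 14.79
Terminal payoffs (S − K): max(25.84, 0) = 25.84, max(-5, 0) = 0, max(-20.21, 0) = 0
Node u (S = 42.72): V_u = e^(−0.04)·[0.4691·25.8434 + 0.5309·0.0000] = 11.6466
Node d (S = 21.07): V_d = e^(−0.04)·[0.4691·0.0000 + 0.5309·0.0000] = 0.0000
Node 0 (S = 30): V_0 = e^(−0.04)·[0.4691·11.6466 + 0.5309·0.0000] = 5.2486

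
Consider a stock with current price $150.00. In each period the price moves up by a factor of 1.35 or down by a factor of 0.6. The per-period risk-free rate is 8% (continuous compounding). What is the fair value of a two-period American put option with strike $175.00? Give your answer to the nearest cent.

$38.35

Risk-neutral probability p = (e^0.08 − 0.6)/(1.35 − 0.6) = 0.4833/0.7500 = 0.6444
Terminal stock prices: S_uu = 273.4, S_ud = 121.5, S_dd = 54
Terminal payoffs (K − S): max(-98.38, 0) = 0, max(53.5, 0) = 53.5, max(121, 0) = 121
Node u (S = 202.5): continuation = e^(−0.08)·[0.6444·0.0000 + 0.3556·53.5000] = 17.5628; exercise value = 0.0000 ≤ continuation, so V_u = 17.5628
Node d (S = 90): continuation = e^(−0.08)·[0.6444·53.5000 + 0.3556·121.0000] = 71.5454; exercise value = 85.0000 > continuation, so V_d = 85.0000 (exercise)
Node 0 (S = 150): continuation = e^(−0.08)·[0.6444·17.5628 + 0.3556·85.0000] = 38.3505; exercise value = 25.0000 ≤ continuation, so V_0 = 38.3505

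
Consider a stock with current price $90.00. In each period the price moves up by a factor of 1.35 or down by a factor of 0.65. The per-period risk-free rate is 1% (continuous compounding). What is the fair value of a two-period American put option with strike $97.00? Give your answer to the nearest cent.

Risk-neutral probability p = (e^0.01 − 0.65)/(1.35 − 0.65) = 0.3601/0.7000 = 0.5144
Terminal stock prices: S_uu = 164, S_ud = 78.98, S_dd = 38.03
Terminal payoffs (K − S): max(-67.03, 0) = 0, max(18.02, 0) = 18.02, max(58.97, 0) = 58.97
Node u (S = 121.5): continuation = e^(−0.01)·[0.5144·0.0000 + 0.4856·18.0250] = 8.6666; exercise value = 0.0000 ≤ continuation, so V_u = 8.6666
Node d (S = 58.5): continuation = e^(−0.01)·[0.5144·18.0250 + 0.4856·58.9750] = 37.5348; exercise value = 38.5000 > continuation, so V_d = 38.5000 (exercise)
Node 0 (S = 90): continuation = e^(−0.01)·[0.5144·8.6666 + 0.4856·38.5000] = 22.9246; exercise value = 7.0000 ≤ continuation, so V_0 = 22.9246

$22.92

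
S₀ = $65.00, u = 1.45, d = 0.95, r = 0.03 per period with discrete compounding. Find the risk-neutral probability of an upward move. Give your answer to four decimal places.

p = 0.1600

Risk-neutral probability p = (1 + 0.03 − 0.95)/(1.45 − 0.95) = 0.0800/0.5000 = 0.1600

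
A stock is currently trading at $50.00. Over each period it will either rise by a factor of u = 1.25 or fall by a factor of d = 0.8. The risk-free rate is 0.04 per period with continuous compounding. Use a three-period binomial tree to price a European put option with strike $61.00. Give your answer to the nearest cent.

$9.62

Risk-neutral probability p = (e^0.04 − 0.8)/(1.25 − 0.8) = 0.2408/0.4500 = 0.5351
Terminal stock prices: S_uuu = 97.66, S_uud = 62.5, S_udd = 40, S_ddd = 25.6
Terminal payoffs (K − S): max(-36.66, 0) = 0, max(-1.5, 0) = 0, max(21, 0) = 21, max(35.4, 0) = 35.4
Node uu (S = 78.12): V_uu = e^(−0.04)·[0.5351·0.0000 + 0.4649·0.0000] = 0.0000
Node ud (S = 50): V_ud = e^(−0.04)·[0.5351·0.0000 + 0.4649·21.0000] = 9.3794
Node dd (S = 32): V_dd = e^(−0.04)·[0.5351·21.0000 + 0.4649·35.4000] = 26.6082
Node u (S = 62.5): V_u = e^(−0.04)·[0.5351·0.0000 + 0.4649·9.3794] = 4.1892
Node d (S = 40): V_d = e^(−0.04)·[0.5351·9.3794 + 0.4649·26.6082] = 16.7066
Node 0 (S = 50): V_0 = e^(−0.04)·[0.5351·4.1892 + 0.4649·16.7066] = 9.6157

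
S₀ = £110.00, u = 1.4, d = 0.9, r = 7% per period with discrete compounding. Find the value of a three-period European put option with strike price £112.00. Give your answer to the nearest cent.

£7.47

Risk-neutral probability p = (1 + 0.07 − 0.9)/(1.4 − 0.9) = 0.1700/0.5000 = 0.3400
Terminal stock prices: S_uuu = 301.8, S_uud = 194, S_udd = 124.7, S_ddd = 80.19
Terminal payoffs (K − S): max(-189.8, 0) = 0, max(-82.04, 0) = 0, max(-12.74, 0) = 0, max(31.81, 0) = 31.81
Node uu (S = 215.6): V_uu = 1/1.07·[0.3400·0.0000 + 0.6600·0.0000] = 0.0000
Node ud (S = 138.6): V_ud = 1/1.07·[0.3400·0.0000 + 0.6600·0.0000] = 0.0000
Node dd (S = 89.1): V_dd = 1/1.07·[0.3400·0.0000 + 0.6600·31.8100] = 19.6211
Node u (S = 154): V_u = 1/1.07·[0.3400·0.0000 + 0.6600·0.0000] = 0.0000
Node d (S = 99): V_d = 1/1.07·[0.3400·0.0000 + 0.6600·19.6211] = 12.1027
Node 0 (S = 110): V_0 = 1/1.07·[0.3400·0.0000 + 0.6600·12.1027] = 7.4652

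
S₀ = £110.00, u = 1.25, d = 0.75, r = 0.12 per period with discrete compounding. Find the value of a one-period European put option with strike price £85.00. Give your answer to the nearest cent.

Risk-neutral probability p = (1 + 0.12 − 0.75)/(1.25 − 0.75) = 0.3700/0.5000 = 0.7400
Terminal stock prices: S_u = 137.5, S_d = 82.5
Terminal payoffs (K − S): max(-52.5, 0) = 0, max(2.5, 0) = 2.5
Node 0 (S = 110): V_0 = 1/1.12·[0.7400·0.0000 + 0.2600·2.5000] = 0.5804

£0.58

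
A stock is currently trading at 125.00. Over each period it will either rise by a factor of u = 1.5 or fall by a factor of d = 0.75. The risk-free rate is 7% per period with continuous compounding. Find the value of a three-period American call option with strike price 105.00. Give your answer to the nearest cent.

47.73

Risk-neutral probability p = (e^0.07 − 0.75)/(1.5 − 0.75) = 0.3225/0.7500 = 0.4300
Terminal stock prices: S_uuu = 421.9, S_uud = 210.9, S_udd = 105.5, S_ddd = 52.73
Terminal payoffs (S − K): max(316.9, 0) = 316.9, max(105.9, 0) = 105.9, max(0.4688, 0) = 0.4688, max(-52.27, 0) = 0
Node uu (S = 281.2): continuation = e^(−0.07)·[0.4300·316.8750 + 0.5700·105.9375] = 183.3486; exercise value = 176.2500 ≤ continuation, so V_uu = 183.3486
Node ud (S = 140.6): continuation = e^(−0.07)·[0.4300·105.9375 + 0.5700·0.4688] = 42.7236; exercise value = 35.6250 ≤ continuation, so V_ud = 42.7236
Node dd (S = 70.31): continuation = e^(−0.07)·[0.4300·0.4688 + 0.5700·0.0000] = 0.1879; exercise value = 0.0000 ≤ continuation, so V_dd = 0.1879
Node u (S = 187.5): continuation = e^(−0.07)·[0.4300·183.3486 + 0.5700·42.7236] = 96.2174; exercise value = 82.5000 ≤ continuation, so V_u = 96.2174
Node d (S = 93.75): continuation = e^(−0.07)·[0.4300·42.7236 + 0.5700·0.1879] = 17.2295; exercise value = 0.0000 ≤ continuation, so V_d = 17.2295
Node 0 (S = 125): continuation = e^(−0.07)·[0.4300·96.2174 + 0.5700·17.2295] = 47.7340; exercise value = 20.0000 ≤ continuation, so V_0 = 47.7340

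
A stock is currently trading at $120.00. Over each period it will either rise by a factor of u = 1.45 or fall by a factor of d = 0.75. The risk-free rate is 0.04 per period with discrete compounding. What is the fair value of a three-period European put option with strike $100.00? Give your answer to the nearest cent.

$9.63

Risk-neutral probability p = (1 + 0.04 − 0.75)/(1.45 − 0.75) = 0.2900/0.7000 = 0.4143
Terminal stock prices: S_uuu = 365.8, S_uud = 189.2, S_udd = 97.88, S_ddd = 50.62
Terminal payoffs (K − S): max(-265.8, 0) = 0, max(-89.23, 0) = 0, max(2.125, 0) = 2.125, max(49.38, 0) = 49.38
Node uu (S = 252.3): V_uu = 1/1.04·[0.4143·0.0000 + 0.5857·0.0000] = 0.0000
Node ud (S = 130.5): V_ud = 1/1.04·[0.4143·0.0000 + 0.5857·2.1250] = 1.1968
Node dd (S = 67.5): V_dd = 1/1.04·[0.4143·2.1250 + 0.5857·49.3750] = 28.6538
Node u (S = 174): V_u = 1/1.04·[0.4143·0.0000 + 0.5857·1.1968] = 0.6740
Node d (S = 90): V_d = 1/1.04·[0.4143·1.1968 + 0.5857·28.6538] = 16.6142
Node 0 (S = 120): V_0 = 1/1.04·[0.4143·0.6740 + 0.5857·16.6142] = 9.6254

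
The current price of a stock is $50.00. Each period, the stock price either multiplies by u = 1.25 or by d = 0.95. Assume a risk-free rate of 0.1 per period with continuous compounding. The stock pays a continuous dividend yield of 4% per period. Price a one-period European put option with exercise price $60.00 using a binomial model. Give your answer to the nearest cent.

Per-period risk-free factor R = e^0.1 = 1.1052; dividend-adjusted growth = e^(0.1−0.04) = 1.0618.
Risk-neutral probability p = (1.0618 − 0.95)/(1.25 − 0.95) = 0.1118/0.3000 = 0.3728
Terminal stock prices: S_u = 62.5, S_d = 47.5
Terminal payoffs (K − S): max(-2.5, 0) = 0, max(12.5, 0) = 12.5
Node 0 (S = 50): V_0 = e^(−0.1)·[0.3728·0.0000 + 0.6272·12.5000] = 7.0941

$7.09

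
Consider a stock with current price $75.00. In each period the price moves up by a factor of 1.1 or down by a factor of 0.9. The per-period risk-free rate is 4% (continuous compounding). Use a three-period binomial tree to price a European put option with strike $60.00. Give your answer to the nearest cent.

$0.12

Risk-neutral probability p = (e^0.04 − 0.9)/(1.1 − 0.9) = 0.1408/0.2000 = 0.7041
Terminal stock prices: S_uuu = 99.83, S_uud = 81.68, S_udd = 66.83, S_ddd = 54.68
Terminal payoffs (K − S): max(-39.83, 0) = 0, max(-21.68, 0) = 0, max(-6.825, 0) = 0, max(5.325, 0) = 5.325
Node uu (S = 90.75): V_uu = e^(−0.04)·[0.7041·0.0000 + 0.2959·0.0000] = 0.0000
Node ud (S = 74.25): V_ud = e^(−0.04)·[0.7041·0.0000 + 0.2959·0.0000] = 0.0000
Node dd (S = 60.75): V_dd = e^(−0.04)·[0.7041·0.0000 + 0.2959·5.3250] = 1.5141
Node u (S = 82.5): V_u = e^(−0.04)·[0.7041·0.0000 + 0.2959·0.0000] = 0.0000
Node d (S = 67.5): V_d = e^(−0.04)·[0.7041·0.0000 + 0.2959·1.5141] = 0.4305
Node 0 (S = 75): V_0 = e^(−0.04)·[0.7041·0.0000 + 0.2959·0.4305] = 0.1224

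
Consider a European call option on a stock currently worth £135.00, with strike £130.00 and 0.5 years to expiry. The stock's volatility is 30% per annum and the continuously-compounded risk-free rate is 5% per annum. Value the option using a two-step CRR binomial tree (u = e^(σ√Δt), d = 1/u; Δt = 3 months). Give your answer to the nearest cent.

£15.40

CRR parameters: u = e^(σ√Δt) = e^(0.3·√0.25) = 1.1618, d = 1/u = 0.8607
Per-period rate: rΔt = 0.05·0.25 = 0.0125, so R = e^0.0125 = 1.0126
Risk-neutral probability p = (e^0.0125 − 0.8607)/(1.1618 − 0.8607) = 0.1519/0.3011 = 0.5043
Terminal stock prices: S_uu = 182.2, S_ud = 135, S_dd = 100
Terminal payoffs (S − K): max(52.23, 0) = 52.23, max(5, 0) = 5, max(-29.99, 0) = 0
Node u (S = 156.8): V_u = e^(−0.0125)·[0.5043·52.2309 + 0.4957·5.0000] = 28.4625
Node d (S = 116.2): V_d = e^(−0.0125)·[0.5043·5.0000 + 0.4957·0.0000] = 2.4904
Node 0 (S = 135): V_0 = e^(−0.0125)·[0.5043·28.4625 + 0.4957·2.4904] = 15.3956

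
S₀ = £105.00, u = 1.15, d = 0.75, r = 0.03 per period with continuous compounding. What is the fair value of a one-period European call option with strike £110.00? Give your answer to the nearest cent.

£7.31

Risk-neutral probability p = (e^0.03 − 0.75)/(1.15 − 0.75) = 0.2805/0.4000 = 0.7011
Terminal stock prices: S_u = 120.7, S_d = 78.75
Terminal payoffs (S − K): max(10.75, 0) = 10.75, max(-31.25, 0) = 0
Node 0 (S = 105): V_0 = e^(−0.03)·[0.7011·10.7500 + 0.2989·0.0000] = 7.3145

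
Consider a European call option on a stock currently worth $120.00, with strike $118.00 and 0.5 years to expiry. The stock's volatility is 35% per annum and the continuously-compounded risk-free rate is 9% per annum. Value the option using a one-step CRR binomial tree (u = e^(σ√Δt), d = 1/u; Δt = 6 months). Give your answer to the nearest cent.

$18.10

CRR parameters: u = e^(σ√Δt) = e^(0.35·√0.5) = 1.2808, d = 1/u = 0.7808
Per-period rate: rΔt = 0.09·0.5 = 0.045, so R = e^0.045 = 1.0460
Risk-neutral probability p = (e^0.045 − 0.7808)/(1.2808 − 0.7808) = 0.2653/0.5000 = 0.5305
Terminal stock prices: S_u = 153.7, S_d = 93.69
Terminal payoffs (S − K): max(35.7, 0) = 35.7, max(-24.31, 0) = 0
Node 0 (S = 120): V_0 = e^(−0.045)·[0.5305·35.6964 + 0.4695·0.0000] = 18.1033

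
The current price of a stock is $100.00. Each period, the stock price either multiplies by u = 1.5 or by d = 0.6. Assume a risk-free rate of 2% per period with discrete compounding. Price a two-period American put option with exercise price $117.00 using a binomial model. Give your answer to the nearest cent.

Risk-neutral probability p = (1 + 0.02 − 0.6)/(1.5 − 0.6) = 0.4200/0.9000 = 0.4667
Terminal stock prices: S_uu = 225, S_ud = 90, S_dd = 36
Terminal payoffs (K − S): max(-108, 0) = 0, max(27, 0) = 27, max(81, 0) = 81
Node u (S = 150): continuation = 1/1.02·[0.4667·0.0000 + 0.5333·27.0000] = 14.1176; exercise value = 0.0000 ≤ continuation, so V_u = 14.1176
Node d (S = 60): continuation = 1/1.02·[0.4667·27.0000 + 0.5333·81.0000] = 54.7059; exercise value = 57.0000 > continuation, so V_d = 57.0000 (exercise)
Node 0 (S = 100): continuation = 1/1.02·[0.4667·14.1176 + 0.5333·57.0000] = 36.2630; exercise value = 17.0000 ≤ continuation, so V_0 = 36.2630

$36.26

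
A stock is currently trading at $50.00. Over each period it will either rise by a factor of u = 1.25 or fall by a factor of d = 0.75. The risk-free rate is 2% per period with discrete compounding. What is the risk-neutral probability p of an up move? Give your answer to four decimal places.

p = 0.5400

Risk-neutral probability p = (1 + 0.02 − 0.75)/(1.25 − 0.75) = 0.2700/0.5000 = 0.5400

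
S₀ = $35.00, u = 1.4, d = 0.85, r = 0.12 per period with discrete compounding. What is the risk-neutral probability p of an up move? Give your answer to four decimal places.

p = 0.4909

Risk-neutral probability p = (1 + 0.12 − 0.85)/(1.4 − 0.85) = 0.2700/0.5500 = 0.4909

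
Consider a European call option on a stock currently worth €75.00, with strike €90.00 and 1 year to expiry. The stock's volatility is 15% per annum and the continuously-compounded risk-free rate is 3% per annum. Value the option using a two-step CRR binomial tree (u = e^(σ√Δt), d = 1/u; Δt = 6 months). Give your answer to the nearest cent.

€0.78

CRR parameters: u = e^(σ√Δt) = e^(0.15·√0.5) = 1.1119, d = 1/u = 0.8994
Per-period rate: rΔt = 0.03·0.5 = 0.015, so R = e^0.015 = 1.0151
Risk-neutral probability p = (e^0.015 − 0.8994)/(1.1119 − 0.8994) = 0.1157/0.2125 = 0.5446
Terminal stock prices: S_uu = 92.72, S_ud = 75, S_dd = 60.66
Terminal payoffs (S − K): max(2.723, 0) = 2.723, max(-15, 0) = 0, max(-29.34, 0) = 0
Node u (S = 83.39): V_u = e^(−0.015)·[0.5446·2.7233 + 0.4554·0.0000] = 1.4611
Node d (S = 67.45): V_d = e^(−0.015)·[0.5446·0.0000 + 0.4554·0.0000] = 0.0000
Node 0 (S = 75): V_0 = e^(−0.015)·[0.5446·1.4611 + 0.4554·0.0000] = 0.7839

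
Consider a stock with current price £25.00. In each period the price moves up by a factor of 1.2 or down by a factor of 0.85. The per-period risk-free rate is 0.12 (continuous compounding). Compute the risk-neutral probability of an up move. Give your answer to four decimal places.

Risk-neutral probability p = (e^0.12 − 0.85)/(1.2 − 0.85) = 0.2775/0.3500 = 0.7928

p = 0.7928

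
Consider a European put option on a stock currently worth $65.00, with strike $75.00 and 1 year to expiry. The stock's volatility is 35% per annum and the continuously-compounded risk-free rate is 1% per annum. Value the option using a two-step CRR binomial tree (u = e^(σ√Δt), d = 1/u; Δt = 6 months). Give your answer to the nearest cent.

CRR parameters: u = e^(σ√Δt) = e^(0.35·√0.5) = 1.2808, d = 1/u = 0.7808
Per-period rate: rΔt = 0.01·0.5 = 0.005, so R = e^0.005 = 1.0050
Risk-neutral probability p = (e^0.005 − 0.7808)/(1.2808 − 0.7808) = 0.2243/0.5000 = 0.4485
Terminal stock prices: S_uu = 106.6, S_ud = 65, S_dd = 39.62
Terminal payoffs (K − S): max(-31.63, 0) = 0, max(10, 0) = 10, max(35.38, 0) = 35.38
Node u (S = 83.25): V_u = e^(−0.005)·[0.4485·0.0000 + 0.5515·10.0000] = 5.4878
Node d (S = 50.75): V_d = e^(−0.005)·[0.4485·10.0000 + 0.5515·35.3769] = 23.8765
Node 0 (S = 65): V_0 = e^(−0.005)·[0.4485·5.4878 + 0.5515·23.8765] = 15.5519

$15.55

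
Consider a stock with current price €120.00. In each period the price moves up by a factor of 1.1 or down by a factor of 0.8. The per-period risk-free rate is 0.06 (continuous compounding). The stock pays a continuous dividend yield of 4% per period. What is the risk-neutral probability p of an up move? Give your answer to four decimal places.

p = 0.7340

Per-period risk-free factor R = e^0.06 = 1.0618; dividend-adjusted growth = e^(0.06−0.04) = 1.0202.
Risk-neutral probability p = (1.0202 − 0.8)/(1.1 − 0.8) = 0.2202/0.3000 = 0.7340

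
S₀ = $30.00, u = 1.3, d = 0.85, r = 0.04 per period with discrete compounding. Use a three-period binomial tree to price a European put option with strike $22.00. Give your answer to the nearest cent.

$0.61

Risk-neutral probability p = (1 + 0.04 − 0.85)/(1.3 − 0.85) = 0.1900/0.4500 = 0.4222
Terminal stock prices: S_uuu = 65.91, S_uud = 43.09, S_udd = 28.18, S_ddd = 18.42
Terminal payoffs (K − S): max(-43.91, 0) = 0, max(-21.09, 0) = 0, max(-6.177, 0) = 0, max(3.576, 0) = 3.576
Node uu (S = 50.7): V_uu = 1/1.04·[0.4222·0.0000 + 0.5778·0.0000] = 0.0000
Node ud (S = 33.15): V_ud = 1/1.04·[0.4222·0.0000 + 0.5778·0.0000] = 0.0000
Node dd (S = 21.67): V_dd = 1/1.04·[0.4222·0.0000 + 0.5778·3.5763] = 1.9868
Node u (S = 39): V_u = 1/1.04·[0.4222·0.0000 + 0.5778·0.0000] = 0.0000
Node d (S = 25.5): V_d = 1/1.04·[0.4222·0.0000 + 0.5778·1.9868] = 1.1038
Node 0 (S = 30): V_0 = 1/1.04·[0.4222·0.0000 + 0.5778·1.1038] = 0.6132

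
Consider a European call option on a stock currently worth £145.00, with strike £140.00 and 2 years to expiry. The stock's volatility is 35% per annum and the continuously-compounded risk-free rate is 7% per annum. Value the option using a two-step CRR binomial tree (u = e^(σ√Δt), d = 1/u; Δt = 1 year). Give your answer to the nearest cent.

CRR parameters: u = e^(σ√Δt) = e^(0.35·√1) = 1.4191, d = 1/u = 0.7047
Per-period rate: rΔt = 0.07·1 = 0.07, so R = e^0.07 = 1.0725
Risk-neutral probability p = (e^0.07 − 0.7047)/(1.4191 − 0.7047) = 0.3678/0.7144 = 0.5149
Terminal stock prices: S_uu = 292, S_ud = 145, S_dd = 72
Terminal payoffs (S − K): max(152, 0) = 152, max(5, 0) = 5, max(-68, 0) = 0
Node u (S = 205.8): V_u = e^(−0.07)·[0.5149·151.9941 + 0.4851·5.0000] = 75.2297
Node d (S = 102.2): V_d = e^(−0.07)·[0.5149·5.0000 + 0.4851·0.0000] = 2.4004
Node 0 (S = 145): V_0 = e^(−0.07)·[0.5149·75.2297 + 0.4851·2.4004] = 37.2013

£37.20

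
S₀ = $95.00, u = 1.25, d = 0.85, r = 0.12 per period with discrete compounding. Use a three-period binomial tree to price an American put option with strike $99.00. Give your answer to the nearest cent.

$5.97

Risk-neutral probability p = (1 + 0.12 − 0.85)/(1.25 − 0.85) = 0.2700/0.4000 = 0.6750
Terminal stock prices: S_uuu = 185.5, S_uud = 126.2, S_udd = 85.8, S_ddd = 58.34
Terminal payoffs (K − S): max(-86.55, 0) = 0, max(-27.17, 0) = 0, max(13.2, 0) = 13.2, max(40.66, 0) = 40.66
Node uu (S = 148.4): continuation = 1/1.12·[0.6750·0.0000 + 0.3250·0.0000] = 0.0000; exercise value = 0.0000 ≤ continuation, so V_uu = 0.0000
Node ud (S = 100.9): continuation = 1/1.12·[0.6750·0.0000 + 0.3250·13.2031] = 3.8313; exercise value = 0.0000 ≤ continuation, so V_ud = 3.8313
Node dd (S = 68.64): continuation = 1/1.12·[0.6750·13.2031 + 0.3250·40.6581] = 19.7554; exercise value = 30.3625 > continuation, so V_dd = 30.3625 (exercise)
Node u (S = 118.8): continuation = 1/1.12·[0.6750·0.0000 + 0.3250·3.8313] = 1.1118; exercise value = 0.0000 ≤ continuation, so V_u = 1.1118
Node d (S = 80.75): continuation = 1/1.12·[0.6750·3.8313 + 0.3250·30.3625] = 11.1196; exercise value = 18.2500 > continuation, so V_d = 18.2500 (exercise)
Node 0 (S = 95): continuation = 1/1.12·[0.6750·1.1118 + 0.3250·18.2500] = 5.9658; exercise value = 4.0000 ≤ continuation, so V_0 = 5.9658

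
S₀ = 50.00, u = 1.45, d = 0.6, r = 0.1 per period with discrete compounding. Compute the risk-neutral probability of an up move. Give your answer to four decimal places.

Risk-neutral probability p = (1 + 0.1 − 0.6)/(1.45 − 0.6) = 0.5000/0.8500 = 0.5882

p = 0.5882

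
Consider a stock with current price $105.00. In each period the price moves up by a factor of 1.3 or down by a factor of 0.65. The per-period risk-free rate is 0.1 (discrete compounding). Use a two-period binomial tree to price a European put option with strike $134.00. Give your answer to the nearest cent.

Risk-neutral probability p = (1 + 0.1 − 0.65)/(1.3 − 0.65) = 0.4500/0.6500 = 0.6923
Terminal stock prices: S_uu = 177.5, S_ud = 88.73, S_dd = 44.36
Terminal payoffs (K − S): max(-43.45, 0) = 0, max(45.27, 0) = 45.27, max(89.64, 0) = 89.64
Node u (S = 136.5): V_u = 1/1.1·[0.6923·0.0000 + 0.3077·45.2750] = 12.6643
Node d (S = 68.25): V_d = 1/1.1·[0.6923·45.2750 + 0.3077·89.6375] = 53.5682
Node 0 (S = 105): V_0 = 1/1.1·[0.6923·12.6643 + 0.3077·53.5682] = 22.9547

$22.95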